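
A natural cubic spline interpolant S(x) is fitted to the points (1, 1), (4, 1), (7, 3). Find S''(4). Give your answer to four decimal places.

Put M_i = S'' at the i-th knot. Here h = (3, 3) and Δ = (0, 2/3), so the interior equations h_(i-1)·M_(i-1) + 2(h_(i-1)+h_i)·M_i + h_i·M_(i+1) = 6(Δ_i − Δ_(i-1)) read
  3·M_0 + 12·M_1 + 3·M_2 = 6(Δ_1 - Δ_0) = 4
Natural end conditions: M_0 = M_2 = 0.
Solving: M_0 = 0, M_1 = 1/3, M_2 = 0.

0.3333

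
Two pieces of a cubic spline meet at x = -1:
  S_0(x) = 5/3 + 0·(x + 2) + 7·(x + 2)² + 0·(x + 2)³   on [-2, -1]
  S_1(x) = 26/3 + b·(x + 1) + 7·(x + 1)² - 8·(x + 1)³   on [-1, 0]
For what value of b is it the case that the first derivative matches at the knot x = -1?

S_0'(x) = 0 + 14·(x + 2) + 0·(x + 2)², so S_0'(-1) = 14. On the right, S_1'(-1) = b, so b = 14.

14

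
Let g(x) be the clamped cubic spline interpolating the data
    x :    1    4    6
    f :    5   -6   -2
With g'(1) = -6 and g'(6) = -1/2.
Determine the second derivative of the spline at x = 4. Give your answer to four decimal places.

4.6000

Let M_i = g''(x_i). Step sizes h_i = 3, 2; slopes of the chords Δ_i = (y_(i+1) - y_i)/h_i = -11/3, 2.
  3·M_0 + 10·M_1 + 2·M_2 = 6(Δ_1 - Δ_0) = 34
Clamped end conditions give two more equations: 2h_0·M_0 + h_0·M_1 = 6(Δ_0 - g'(1)) = 14 and h_1·M_1 + 2h_1·M_2 = 6(g'(6) - Δ_1) = -15.
Hence M_0 = 1/30, M_1 = 23/5, M_2 = -121/20.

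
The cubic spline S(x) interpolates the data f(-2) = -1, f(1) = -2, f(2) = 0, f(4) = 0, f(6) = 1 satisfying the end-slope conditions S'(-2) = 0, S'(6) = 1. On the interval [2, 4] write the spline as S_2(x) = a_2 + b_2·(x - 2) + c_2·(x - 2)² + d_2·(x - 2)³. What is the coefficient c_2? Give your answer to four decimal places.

-1.3969

With σ_i denoting the second derivative at x_i, h_i = 3, 1, 2, 2, and Δ_i = (y_(i+1) − y_i)/h_i = -1/3, 2, 0, 1/2:
  3·σ_0 + 8·σ_1 + 1·σ_2 = 6(Δ_1 - Δ_0) = 14
  1·σ_1 + 6·σ_2 + 2·σ_3 = 6(Δ_2 - Δ_1) = -12
  2·σ_2 + 8·σ_3 + 2·σ_4 = 6(Δ_3 - Δ_2) = 3
Clamped end conditions give two more equations: 2h_0·σ_0 + h_0·σ_1 = 6(Δ_0 - S'(-2)) = -2 and h_3·σ_3 + 2h_3·σ_4 = 6(S'(6) - Δ_3) = 3.
Hence σ_0 = -817/480, σ_1 = 219/80, σ_2 = -447/160, σ_3 = 81/80, σ_4 = 39/160.
On [2, 4], with S_2(x) = a_2 + b_2·(x - 2) + c_2·(x - 2)² + d_2·(x - 2)³: c_2 = σ_2/2 = -447/320, d_2 = (σ_3 - σ_2)/(6h_2) = 203/640, b_2 = Δ_2 - h_2(2σ_2 + σ_3)/6 = 61/40.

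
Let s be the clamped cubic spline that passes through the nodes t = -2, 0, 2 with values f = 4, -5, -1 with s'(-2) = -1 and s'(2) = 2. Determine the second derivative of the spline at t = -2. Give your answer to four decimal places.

-9.3750

Let M_i = s''(x_i). Step sizes h_i = 2, 2; slopes of the chords Δ_i = (y_(i+1) - y_i)/h_i = -9/2, 2.
  2·M_0 + 8·M_1 + 2·M_2 = 6(Δ_1 - Δ_0) = 39
Clamped end conditions give two more equations: 2h_0·M_0 + h_0·M_1 = 6(Δ_0 - s'(-2)) = -21 and h_1·M_1 + 2h_1·M_2 = 6(s'(2) - Δ_1) = 0.
Hence M_0 = -75/8, M_1 = 33/4, M_2 = -33/8.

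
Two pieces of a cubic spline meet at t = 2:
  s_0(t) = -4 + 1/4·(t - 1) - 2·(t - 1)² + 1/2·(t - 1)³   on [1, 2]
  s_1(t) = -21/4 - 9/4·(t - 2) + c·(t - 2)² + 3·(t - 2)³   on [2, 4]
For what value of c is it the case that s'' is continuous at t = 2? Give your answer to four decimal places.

-0.5000

s_0''(t) = -4 + 3·(t - 1), so s_0''(2) = -1. On the right, s_1''(2) = 2c, so c = -1/2.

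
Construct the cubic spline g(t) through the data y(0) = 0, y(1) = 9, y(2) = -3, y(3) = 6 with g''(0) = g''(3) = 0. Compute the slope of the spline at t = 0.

Put m_i = g'' at the i-th knot. Here h = (1, 1, 1) and Δ = (9, -12, 9), so the interior equations h_(i-1)·m_(i-1) + 2(h_(i-1)+h_i)·m_i + h_i·m_(i+1) = 6(Δ_i − Δ_(i-1)) read
  1·m_0 + 4·m_1 + 1·m_2 = 6(Δ_1 - Δ_0) = -126
  1·m_1 + 4·m_2 + 1·m_3 = 6(Δ_2 - Δ_1) = 126
Natural end conditions: m_0 = m_3 = 0.
Hence m_0 = 0, m_1 = -42, m_2 = 42, m_3 = 0.
On [0, 1], g'(t) = b_0 + 2c_0·t + 3d_0·t² with b_0 = Δ_0 - h_0(2m_0 + m_1)/6 = 16, c_0 = m_0/2 = 0, d_0 = (m_1 - m_0)/(6h_0) = -7. So g'(0) = 16.

16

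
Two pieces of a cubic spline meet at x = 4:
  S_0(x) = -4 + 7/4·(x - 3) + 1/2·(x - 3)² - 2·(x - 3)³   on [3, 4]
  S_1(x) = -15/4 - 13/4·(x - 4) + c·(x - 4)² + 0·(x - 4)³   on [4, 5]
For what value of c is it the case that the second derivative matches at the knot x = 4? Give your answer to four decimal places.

-5.5000

S_0''(x) = 1 - 12·(x - 3), so S_0''(4) = -11. On the right, S_1''(4) = 2c, so c = -11/2.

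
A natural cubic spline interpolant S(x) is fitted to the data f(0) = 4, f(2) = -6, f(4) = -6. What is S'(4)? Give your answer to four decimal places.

1.2500

With M_i denoting the second derivative at x_i, h_i = 2, 2, and Δ_i = (y_(i+1) − y_i)/h_i = -5, 0:
  2·M_0 + 8·M_1 + 2·M_2 = 6(Δ_1 - Δ_0) = 30
Natural end conditions: M_0 = M_2 = 0.
Hence M_0 = 0, M_1 = 15/4, M_2 = 0.
On [2, 4], S'(x) = b_1 + 2c_1·(x - 2) + 3d_1·(x - 2)² with b_1 = Δ_1 - h_1(2M_1 + M_2)/6 = -5/2, c_1 = M_1/2 = 15/8, d_1 = (M_2 - M_1)/(6h_1) = -5/16. So S'(4) = 5/4.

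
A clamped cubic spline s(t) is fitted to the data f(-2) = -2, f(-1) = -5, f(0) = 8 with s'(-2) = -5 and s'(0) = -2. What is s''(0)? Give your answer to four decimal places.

-67.5000

Let σ_i = s''(x_i). Step sizes h_i = 1, 1; slopes of the chords Δ_i = (y_(i+1) - y_i)/h_i = -3, 13.
  1·σ_0 + 4·σ_1 + 1·σ_2 = 6(Δ_1 - Δ_0) = 96
Clamped end conditions give two more equations: 2h_0·σ_0 + h_0·σ_1 = 6(Δ_0 - s'(-2)) = 12 and h_1·σ_1 + 2h_1·σ_2 = 6(s'(0) - Δ_1) = -90.
Solving: σ_0 = -33/2, σ_1 = 45, σ_2 = -135/2.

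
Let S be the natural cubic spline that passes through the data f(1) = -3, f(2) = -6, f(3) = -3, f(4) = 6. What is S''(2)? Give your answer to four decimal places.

7.2000

Write m_i for S''(x_i). With h_i = 1, 1, 1 and divided differences Δ_i = -3, 3, 9, the continuity of S' gives the tridiagonal system
  1·m_0 + 4·m_1 + 1·m_2 = 6(Δ_1 - Δ_0) = 36
  1·m_1 + 4·m_2 + 1·m_3 = 6(Δ_2 - Δ_1) = 36
Natural end conditions: m_0 = m_3 = 0.
Hence m_0 = 0, m_1 = 36/5, m_2 = 36/5, m_3 = 0.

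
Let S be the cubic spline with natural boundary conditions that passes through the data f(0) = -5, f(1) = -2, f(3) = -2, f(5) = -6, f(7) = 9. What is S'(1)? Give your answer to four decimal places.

2.3293

With σ_i denoting the second derivative at x_i, h_i = 1, 2, 2, 2, and Δ_i = (y_(i+1) − y_i)/h_i = 3, 0, -2, 15/2:
  1·σ_0 + 6·σ_1 + 2·σ_2 = 6(Δ_1 - Δ_0) = -18
  2·σ_1 + 8·σ_2 + 2·σ_3 = 6(Δ_2 - Δ_1) = -12
  2·σ_2 + 8·σ_3 + 2·σ_4 = 6(Δ_3 - Δ_2) = 57
Natural end conditions: σ_0 = σ_4 = 0.
Forward elimination and back-substitution give σ_0 = 0, σ_1 = -165/82, σ_2 = -243/82, σ_3 = 645/82, σ_4 = 0.
On [1, 3], S'(x) = b_1 + 2c_1·(x - 1) + 3d_1·(x - 1)² with b_1 = Δ_1 - h_1(2σ_1 + σ_2)/6 = 191/82, c_1 = σ_1/2 = -165/164, d_1 = (σ_2 - σ_1)/(6h_1) = -13/164. So S'(1) = 191/82.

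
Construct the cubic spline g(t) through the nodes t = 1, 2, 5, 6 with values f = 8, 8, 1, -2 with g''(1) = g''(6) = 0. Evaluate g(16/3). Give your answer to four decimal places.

Put M_i = g'' at the i-th knot. Here h = (1, 3, 1) and Δ = (0, -7/3, -3), so the interior equations h_(i-1)·M_(i-1) + 2(h_(i-1)+h_i)·M_i + h_i·M_(i+1) = 6(Δ_i − Δ_(i-1)) read
  1·M_0 + 8·M_1 + 3·M_2 = 6(Δ_1 - Δ_0) = -14
  3·M_1 + 8·M_2 + 1·M_3 = 6(Δ_2 - Δ_1) = -4
Natural end conditions: M_0 = M_3 = 0.
Forward elimination and back-substitution give M_0 = 0, M_1 = -20/11, M_2 = 2/11, M_3 = 0.
On [5, 6], g(t) = 1 - 101/33·(t - 5) + 1/11·(t - 5)² - 1/33·(t - 5)³.
With (t - 5) = 1/3: g(16/3) = -10/891.

-0.0112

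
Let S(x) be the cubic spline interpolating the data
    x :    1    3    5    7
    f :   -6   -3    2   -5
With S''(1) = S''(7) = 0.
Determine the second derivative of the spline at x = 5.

Put σ_i = S'' at the i-th knot. Here h = (2, 2, 2) and Δ = (3/2, 5/2, -7/2), so the interior equations h_(i-1)·σ_(i-1) + 2(h_(i-1)+h_i)·σ_i + h_i·σ_(i+1) = 6(Δ_i − Δ_(i-1)) read
  2·σ_0 + 8·σ_1 + 2·σ_2 = 6(Δ_1 - Δ_0) = 6
  2·σ_1 + 8·σ_2 + 2·σ_3 = 6(Δ_2 - Δ_1) = -36
Natural end conditions: σ_0 = σ_3 = 0.
Forward elimination and back-substitution give σ_0 = 0, σ_1 = 2, σ_2 = -5, σ_3 = 0.

-5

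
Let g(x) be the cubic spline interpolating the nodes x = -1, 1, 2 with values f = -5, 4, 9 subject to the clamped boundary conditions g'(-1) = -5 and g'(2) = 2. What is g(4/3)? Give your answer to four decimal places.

With σ_i denoting the second derivative at x_i, h_i = 2, 1, and Δ_i = (y_(i+1) − y_i)/h_i = 9/2, 5:
  2·σ_0 + 6·σ_1 + 1·σ_2 = 6(Δ_1 - Δ_0) = 3
Clamped end conditions give two more equations: 2h_0·σ_0 + h_0·σ_1 = 6(Δ_0 - g'(-1)) = 57 and h_1·σ_1 + 2h_1·σ_2 = 6(g'(2) - Δ_1) = -18.
Solving: σ_0 = 193/12, σ_1 = -11/3, σ_2 = -43/6.
On [1, 2], g(x) = 4 + 89/12·(x - 1) - 11/6·(x - 1)² - 7/12·(x - 1)³.
With (x - 1) = 1/3: g(4/3) = 506/81.

6.2469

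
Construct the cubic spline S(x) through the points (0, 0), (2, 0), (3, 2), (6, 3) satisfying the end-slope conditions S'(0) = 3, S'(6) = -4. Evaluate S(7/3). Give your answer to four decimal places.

Put M_i = S'' at the i-th knot. Here h = (2, 1, 3) and Δ = (0, 2, 1/3), so the interior equations h_(i-1)·M_(i-1) + 2(h_(i-1)+h_i)·M_i + h_i·M_(i+1) = 6(Δ_i − Δ_(i-1)) read
  2·M_0 + 6·M_1 + 1·M_2 = 6(Δ_1 - Δ_0) = 12
  1·M_1 + 8·M_2 + 3·M_3 = 6(Δ_2 - Δ_1) = -10
Clamped end conditions give two more equations: 2h_0·M_0 + h_0·M_1 = 6(Δ_0 - S'(0)) = -18 and h_2·M_2 + 2h_2·M_3 = 6(S'(6) - Δ_2) = -26.
Forward elimination and back-substitution give M_0 = -139/21, M_1 = 89/21, M_2 = -4/21, M_3 = -89/21.
On [2, 3], S(x) = 0 + 13/21·(x - 2) + 89/42·(x - 2)² - 31/42·(x - 2)³.
With (x - 2) = 1/3: S(7/3) = 235/567.

0.4145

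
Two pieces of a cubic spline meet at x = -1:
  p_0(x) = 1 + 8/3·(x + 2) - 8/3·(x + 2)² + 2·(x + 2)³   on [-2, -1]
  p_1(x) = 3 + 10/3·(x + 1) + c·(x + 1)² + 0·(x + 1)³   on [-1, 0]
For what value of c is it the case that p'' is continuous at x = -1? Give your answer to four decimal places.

3.3333

p_0''(x) = -16/3 + 12·(x + 2), so p_0''(-1) = 20/3. On the right, p_1''(-1) = 2c, so c = 10/3.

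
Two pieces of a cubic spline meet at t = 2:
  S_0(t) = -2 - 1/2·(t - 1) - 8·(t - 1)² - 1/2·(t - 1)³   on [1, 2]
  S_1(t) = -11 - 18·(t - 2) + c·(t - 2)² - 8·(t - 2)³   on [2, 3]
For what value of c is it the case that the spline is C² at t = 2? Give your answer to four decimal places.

S_0''(t) = -16 - 3·(t - 1), so S_0''(2) = -19. On the right, S_1''(2) = 2c, so c = -19/2.

-9.5000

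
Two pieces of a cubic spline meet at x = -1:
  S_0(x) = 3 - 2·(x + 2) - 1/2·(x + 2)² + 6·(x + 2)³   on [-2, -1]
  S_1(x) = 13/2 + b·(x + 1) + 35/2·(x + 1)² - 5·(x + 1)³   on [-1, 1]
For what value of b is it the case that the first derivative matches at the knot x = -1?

S_0'(x) = -2 - 1·(x + 2) + 18·(x + 2)², so S_0'(-1) = 15. On the right, S_1'(-1) = b, so b = 15.

15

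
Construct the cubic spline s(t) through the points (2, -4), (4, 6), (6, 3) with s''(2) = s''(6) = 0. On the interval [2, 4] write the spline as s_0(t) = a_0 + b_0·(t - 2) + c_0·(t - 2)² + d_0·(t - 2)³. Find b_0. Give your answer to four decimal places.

With σ_i denoting the second derivative at x_i, h_i = 2, 2, and Δ_i = (y_(i+1) − y_i)/h_i = 5, -3/2:
  2·σ_0 + 8·σ_1 + 2·σ_2 = 6(Δ_1 - Δ_0) = -39
Natural end conditions: σ_0 = σ_2 = 0.
Solving the tridiagonal system: σ_0 = 0, σ_1 = -39/8, σ_2 = 0.
On [2, 4], with s_0(t) = a_0 + b_0·(t - 2) + c_0·(t - 2)² + d_0·(t - 2)³: c_0 = σ_0/2 = 0, d_0 = (σ_1 - σ_0)/(6h_0) = -13/32, b_0 = Δ_0 - h_0(2σ_0 + σ_1)/6 = 53/8.

6.6250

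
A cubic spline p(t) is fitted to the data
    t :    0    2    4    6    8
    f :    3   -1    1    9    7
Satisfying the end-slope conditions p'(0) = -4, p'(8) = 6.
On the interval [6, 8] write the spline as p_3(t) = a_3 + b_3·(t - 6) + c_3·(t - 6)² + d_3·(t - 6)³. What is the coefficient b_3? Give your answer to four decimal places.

-0.2500

Write M_i for p''(x_i). With h_i = 2, 2, 2, 2 and divided differences Δ_i = -2, 1, 4, -1, the continuity of p' gives the tridiagonal system
  2·M_0 + 8·M_1 + 2·M_2 = 6(Δ_1 - Δ_0) = 18
  2·M_1 + 8·M_2 + 2·M_3 = 6(Δ_2 - Δ_1) = 18
  2·M_2 + 8·M_3 + 2·M_4 = 6(Δ_3 - Δ_2) = -30
Clamped end conditions give two more equations: 2h_0·M_0 + h_0·M_1 = 6(Δ_0 - p'(0)) = 12 and h_3·M_3 + 2h_3·M_4 = 6(p'(8) - Δ_3) = 42.
Solving: M_0 = 11/4, M_1 = 1/2, M_2 = 17/4, M_3 = -17/2, M_4 = 59/4.
On [6, 8], with p_3(t) = a_3 + b_3·(t - 6) + c_3·(t - 6)² + d_3·(t - 6)³: c_3 = M_3/2 = -17/4, d_3 = (M_4 - M_3)/(6h_3) = 31/16, b_3 = Δ_3 - h_3(2M_3 + M_4)/6 = -1/4.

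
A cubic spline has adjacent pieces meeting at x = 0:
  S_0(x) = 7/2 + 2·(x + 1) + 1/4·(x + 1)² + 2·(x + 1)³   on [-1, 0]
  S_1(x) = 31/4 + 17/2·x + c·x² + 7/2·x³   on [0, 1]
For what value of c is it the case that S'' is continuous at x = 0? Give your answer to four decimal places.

S_0''(x) = 1/2 + 12·(x + 1), so S_0''(0) = 25/2. On the right, S_1''(0) = 2c, so c = 25/4.

6.2500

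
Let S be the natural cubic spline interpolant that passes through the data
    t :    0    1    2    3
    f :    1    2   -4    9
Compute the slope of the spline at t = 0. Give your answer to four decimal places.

With σ_i denoting the second derivative at x_i, h_i = 1, 1, 1, and Δ_i = (y_(i+1) − y_i)/h_i = 1, -6, 13:
  1·σ_0 + 4·σ_1 + 1·σ_2 = 6(Δ_1 - Δ_0) = -42
  1·σ_1 + 4·σ_2 + 1·σ_3 = 6(Δ_2 - Δ_1) = 114
Natural end conditions: σ_0 = σ_3 = 0.
Solving the tridiagonal system: σ_0 = 0, σ_1 = -94/5, σ_2 = 166/5, σ_3 = 0.
On [0, 1], S'(t) = b_0 + 2c_0·t + 3d_0·t² with b_0 = Δ_0 - h_0(2σ_0 + σ_1)/6 = 62/15, c_0 = σ_0/2 = 0, d_0 = (σ_1 - σ_0)/(6h_0) = -47/15. So S'(0) = 62/15.

4.1333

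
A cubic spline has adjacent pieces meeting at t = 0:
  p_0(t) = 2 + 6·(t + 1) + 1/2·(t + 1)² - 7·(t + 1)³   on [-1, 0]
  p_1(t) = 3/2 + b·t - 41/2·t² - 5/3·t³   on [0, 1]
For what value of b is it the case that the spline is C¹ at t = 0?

-14

p_0'(t) = 6 + 1·(t + 1) - 21·(t + 1)², so p_0'(0) = -14. On the right, p_1'(0) = b, so b = -14.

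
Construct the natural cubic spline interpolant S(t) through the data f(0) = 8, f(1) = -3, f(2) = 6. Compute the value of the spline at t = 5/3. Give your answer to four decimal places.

1.5185

With M_i denoting the second derivative at x_i, h_i = 1, 1, and Δ_i = (y_(i+1) − y_i)/h_i = -11, 9:
  1·M_0 + 4·M_1 + 1·M_2 = 6(Δ_1 - Δ_0) = 120
Natural end conditions: M_0 = M_2 = 0.
Hence M_0 = 0, M_1 = 30, M_2 = 0.
On [1, 2], S(t) = -3 - 1·(t - 1) + 15·(t - 1)² - 5·(t - 1)³.
With (t - 1) = 2/3: S(5/3) = 41/27.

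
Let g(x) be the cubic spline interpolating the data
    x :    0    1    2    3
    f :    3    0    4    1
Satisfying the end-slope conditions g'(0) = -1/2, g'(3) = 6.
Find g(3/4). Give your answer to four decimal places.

With m_i denoting the second derivative at x_i, h_i = 1, 1, 1, and Δ_i = (y_(i+1) − y_i)/h_i = -3, 4, -3:
  1·m_0 + 4·m_1 + 1·m_2 = 6(Δ_1 - Δ_0) = 42
  1·m_1 + 4·m_2 + 1·m_3 = 6(Δ_2 - Δ_1) = -42
Clamped end conditions give two more equations: 2h_0·m_0 + h_0·m_1 = 6(Δ_0 - g'(0)) = -15 and h_2·m_2 + 2h_2·m_3 = 6(g'(3) - Δ_2) = 54.
Hence m_0 = -274/15, m_1 = 323/15, m_2 = -388/15, m_3 = 599/15.
On [0, 1], g(x) = 3 - 1/2·x - 137/15·x² + 199/30·x³.
With x = 3/4: g(3/4) = 183/640.

0.2859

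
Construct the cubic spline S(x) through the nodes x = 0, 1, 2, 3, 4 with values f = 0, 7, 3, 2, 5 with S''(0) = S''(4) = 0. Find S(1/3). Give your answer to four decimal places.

Write m_i for S''(x_i). With h_i = 1, 1, 1, 1 and divided differences Δ_i = 7, -4, -1, 3, the continuity of S' gives the tridiagonal system
  1·m_0 + 4·m_1 + 1·m_2 = 6(Δ_1 - Δ_0) = -66
  1·m_1 + 4·m_2 + 1·m_3 = 6(Δ_2 - Δ_1) = 18
  1·m_2 + 4·m_3 + 1·m_4 = 6(Δ_3 - Δ_2) = 24
Natural end conditions: m_0 = m_4 = 0.
Solving the tridiagonal system: m_0 = 0, m_1 = -519/28, m_2 = 57/7, m_3 = 111/28, m_4 = 0.
On [0, 1], S(x) = 0 + 565/56·x + 0·x² - 173/56·x³.
With x = 1/3: S(1/3) = 614/189.

3.2487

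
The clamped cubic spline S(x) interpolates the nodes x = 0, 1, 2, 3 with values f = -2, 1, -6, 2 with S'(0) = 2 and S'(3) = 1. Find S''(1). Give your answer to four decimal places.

-29.4667

With σ_i denoting the second derivative at x_i, h_i = 1, 1, 1, and Δ_i = (y_(i+1) − y_i)/h_i = 3, -7, 8:
  1·σ_0 + 4·σ_1 + 1·σ_2 = 6(Δ_1 - Δ_0) = -60
  1·σ_1 + 4·σ_2 + 1·σ_3 = 6(Δ_2 - Δ_1) = 90
Clamped end conditions give two more equations: 2h_0·σ_0 + h_0·σ_1 = 6(Δ_0 - S'(0)) = 6 and h_2·σ_2 + 2h_2·σ_3 = 6(S'(3) - Δ_2) = -42.
Solving the tridiagonal system: σ_0 = 266/15, σ_1 = -442/15, σ_2 = 602/15, σ_3 = -616/15.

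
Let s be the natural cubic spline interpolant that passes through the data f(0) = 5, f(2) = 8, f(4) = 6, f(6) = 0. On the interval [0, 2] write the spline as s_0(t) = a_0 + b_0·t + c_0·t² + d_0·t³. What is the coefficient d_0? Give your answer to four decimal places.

With M_i denoting the second derivative at x_i, h_i = 2, 2, 2, and Δ_i = (y_(i+1) − y_i)/h_i = 3/2, -1, -3:
  2·M_0 + 8·M_1 + 2·M_2 = 6(Δ_1 - Δ_0) = -15
  2·M_1 + 8·M_2 + 2·M_3 = 6(Δ_2 - Δ_1) = -12
Natural end conditions: M_0 = M_3 = 0.
Solving: M_0 = 0, M_1 = -8/5, M_2 = -11/10, M_3 = 0.
On [0, 2], with s_0(t) = a_0 + b_0·t + c_0·t² + d_0·t³: c_0 = M_0/2 = 0, d_0 = (M_1 - M_0)/(6h_0) = -2/15, b_0 = Δ_0 - h_0(2M_0 + M_1)/6 = 61/30.

-0.1333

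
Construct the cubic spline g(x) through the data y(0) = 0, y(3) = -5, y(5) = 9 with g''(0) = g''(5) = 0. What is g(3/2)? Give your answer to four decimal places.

-5.4250

Write M_i for g''(x_i). With h_i = 3, 2 and divided differences Δ_i = -5/3, 7, the continuity of g' gives the tridiagonal system
  3·M_0 + 10·M_1 + 2·M_2 = 6(Δ_1 - Δ_0) = 52
Natural end conditions: M_0 = M_2 = 0.
Solving: M_0 = 0, M_1 = 26/5, M_2 = 0.
On [0, 3], g(x) = 0 - 64/15·x + 0·x² + 13/45·x³.
With x = 3/2: g(3/2) = -217/40.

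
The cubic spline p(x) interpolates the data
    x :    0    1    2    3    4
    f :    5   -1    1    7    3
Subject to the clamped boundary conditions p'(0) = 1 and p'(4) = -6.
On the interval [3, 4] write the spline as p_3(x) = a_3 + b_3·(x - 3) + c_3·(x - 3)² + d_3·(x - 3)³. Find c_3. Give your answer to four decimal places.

-8.5357

With m_i denoting the second derivative at x_i, h_i = 1, 1, 1, 1, and Δ_i = (y_(i+1) − y_i)/h_i = -6, 2, 6, -4:
  1·m_0 + 4·m_1 + 1·m_2 = 6(Δ_1 - Δ_0) = 48
  1·m_1 + 4·m_2 + 1·m_3 = 6(Δ_2 - Δ_1) = 24
  1·m_2 + 4·m_3 + 1·m_4 = 6(Δ_3 - Δ_2) = -60
Clamped end conditions give two more equations: 2h_0·m_0 + h_0·m_1 = 6(Δ_0 - p'(0)) = -42 and h_3·m_3 + 2h_3·m_4 = 6(p'(4) - Δ_3) = -12.
Forward elimination and back-substitution give m_0 = -841/28, m_1 = 253/14, m_2 = 23/4, m_3 = -239/14, m_4 = 71/28.
On [3, 4], with p_3(x) = a_3 + b_3·(x - 3) + c_3·(x - 3)² + d_3·(x - 3)³: c_3 = m_3/2 = -239/28, d_3 = (m_4 - m_3)/(6h_3) = 183/56, b_3 = Δ_3 - h_3(2m_3 + m_4)/6 = 71/56.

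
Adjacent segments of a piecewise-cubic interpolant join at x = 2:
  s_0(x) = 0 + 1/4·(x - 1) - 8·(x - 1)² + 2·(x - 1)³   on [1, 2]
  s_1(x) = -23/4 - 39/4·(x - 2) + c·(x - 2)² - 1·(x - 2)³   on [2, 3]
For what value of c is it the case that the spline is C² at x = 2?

s_0''(x) = -16 + 12·(x - 1), so s_0''(2) = -4. On the right, s_1''(2) = 2c, so c = -2.

-2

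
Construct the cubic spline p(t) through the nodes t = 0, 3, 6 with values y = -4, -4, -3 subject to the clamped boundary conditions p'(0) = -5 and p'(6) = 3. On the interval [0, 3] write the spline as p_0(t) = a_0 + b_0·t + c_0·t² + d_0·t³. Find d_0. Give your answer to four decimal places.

Put M_i = p'' at the i-th knot. Here h = (3, 3) and Δ = (0, 1/3), so the interior equations h_(i-1)·M_(i-1) + 2(h_(i-1)+h_i)·M_i + h_i·M_(i+1) = 6(Δ_i − Δ_(i-1)) read
  3·M_0 + 12·M_1 + 3·M_2 = 6(Δ_1 - Δ_0) = 2
Clamped end conditions give two more equations: 2h_0·M_0 + h_0·M_1 = 6(Δ_0 - p'(0)) = 30 and h_1·M_1 + 2h_1·M_2 = 6(p'(6) - Δ_1) = 16.
Solving the tridiagonal system: M_0 = 37/6, M_1 = -7/3, M_2 = 23/6.
On [0, 3], with p_0(t) = a_0 + b_0·t + c_0·t² + d_0·t³: c_0 = M_0/2 = 37/12, d_0 = (M_1 - M_0)/(6h_0) = -17/36, b_0 = Δ_0 - h_0(2M_0 + M_1)/6 = -5.

-0.4722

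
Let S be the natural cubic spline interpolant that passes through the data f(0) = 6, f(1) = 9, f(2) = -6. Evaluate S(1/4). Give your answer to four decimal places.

7.8047

With M_i denoting the second derivative at x_i, h_i = 1, 1, and Δ_i = (y_(i+1) − y_i)/h_i = 3, -15:
  1·M_0 + 4·M_1 + 1·M_2 = 6(Δ_1 - Δ_0) = -108
Natural end conditions: M_0 = M_2 = 0.
Solving: M_0 = 0, M_1 = -27, M_2 = 0.
On [0, 1], S(x) = 6 + 15/2·x + 0·x² - 9/2·x³.
With x = 1/4: S(1/4) = 999/128.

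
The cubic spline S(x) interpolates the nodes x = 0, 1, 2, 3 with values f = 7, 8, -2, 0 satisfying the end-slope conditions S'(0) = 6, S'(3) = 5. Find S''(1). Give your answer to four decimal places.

-21.4667

Put M_i = S'' at the i-th knot. Here h = (1, 1, 1) and Δ = (1, -10, 2), so the interior equations h_(i-1)·M_(i-1) + 2(h_(i-1)+h_i)·M_i + h_i·M_(i+1) = 6(Δ_i − Δ_(i-1)) read
  1·M_0 + 4·M_1 + 1·M_2 = 6(Δ_1 - Δ_0) = -66
  1·M_1 + 4·M_2 + 1·M_3 = 6(Δ_2 - Δ_1) = 72
Clamped end conditions give two more equations: 2h_0·M_0 + h_0·M_1 = 6(Δ_0 - S'(0)) = -30 and h_2·M_2 + 2h_2·M_3 = 6(S'(3) - Δ_2) = 18.
Forward elimination and back-substitution give M_0 = -64/15, M_1 = -322/15, M_2 = 362/15, M_3 = -46/15.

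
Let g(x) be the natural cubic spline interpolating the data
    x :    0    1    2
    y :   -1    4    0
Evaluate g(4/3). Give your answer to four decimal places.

Write M_i for g''(x_i). With h_i = 1, 1 and divided differences Δ_i = 5, -4, the continuity of g' gives the tridiagonal system
  1·M_0 + 4·M_1 + 1·M_2 = 6(Δ_1 - Δ_0) = -54
Natural end conditions: M_0 = M_2 = 0.
Solving: M_0 = 0, M_1 = -27/2, M_2 = 0.
On [1, 2], g(x) = 4 + 1/2·(x - 1) - 27/4·(x - 1)² + 9/4·(x - 1)³.
With (x - 1) = 1/3: g(4/3) = 7/2.

3.5000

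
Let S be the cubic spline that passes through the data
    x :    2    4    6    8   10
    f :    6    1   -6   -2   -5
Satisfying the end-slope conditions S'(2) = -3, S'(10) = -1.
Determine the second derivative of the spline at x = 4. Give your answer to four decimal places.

-2.8036

Put σ_i = S'' at the i-th knot. Here h = (2, 2, 2, 2) and Δ = (-5/2, -7/2, 2, -3/2), so the interior equations h_(i-1)·σ_(i-1) + 2(h_(i-1)+h_i)·σ_i + h_i·σ_(i+1) = 6(Δ_i − Δ_(i-1)) read
  2·σ_0 + 8·σ_1 + 2·σ_2 = 6(Δ_1 - Δ_0) = -6
  2·σ_1 + 8·σ_2 + 2·σ_3 = 6(Δ_2 - Δ_1) = 33
  2·σ_2 + 8·σ_3 + 2·σ_4 = 6(Δ_3 - Δ_2) = -21
Clamped end conditions give two more equations: 2h_0·σ_0 + h_0·σ_1 = 6(Δ_0 - S'(2)) = 3 and h_3·σ_3 + 2h_3·σ_4 = 6(S'(10) - Δ_3) = 3.
Hence σ_0 = 241/112, σ_1 = -157/56, σ_2 = 97/16, σ_3 = -277/56, σ_4 = 361/112.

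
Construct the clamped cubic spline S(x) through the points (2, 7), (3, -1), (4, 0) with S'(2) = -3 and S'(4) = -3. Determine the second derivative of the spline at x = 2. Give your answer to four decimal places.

Put M_i = S'' at the i-th knot. Here h = (1, 1) and Δ = (-8, 1), so the interior equations h_(i-1)·M_(i-1) + 2(h_(i-1)+h_i)·M_i + h_i·M_(i+1) = 6(Δ_i − Δ_(i-1)) read
  1·M_0 + 4·M_1 + 1·M_2 = 6(Δ_1 - Δ_0) = 54
Clamped end conditions give two more equations: 2h_0·M_0 + h_0·M_1 = 6(Δ_0 - S'(2)) = -30 and h_1·M_1 + 2h_1·M_2 = 6(S'(4) - Δ_1) = -24.
Solving: M_0 = -57/2, M_1 = 27, M_2 = -51/2.

-28.5000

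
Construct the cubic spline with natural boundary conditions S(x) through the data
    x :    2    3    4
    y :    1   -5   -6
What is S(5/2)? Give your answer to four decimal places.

-2.4688

With m_i denoting the second derivative at x_i, h_i = 1, 1, and Δ_i = (y_(i+1) − y_i)/h_i = -6, -1:
  1·m_0 + 4·m_1 + 1·m_2 = 6(Δ_1 - Δ_0) = 30
Natural end conditions: m_0 = m_2 = 0.
Hence m_0 = 0, m_1 = 15/2, m_2 = 0.
On [2, 3], S(x) = 1 - 29/4·(x - 2) + 0·(x - 2)² + 5/4·(x - 2)³.
With (x - 2) = 1/2: S(5/2) = -79/32.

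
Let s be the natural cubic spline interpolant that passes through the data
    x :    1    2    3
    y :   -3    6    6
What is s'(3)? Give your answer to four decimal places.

Put σ_i = s'' at the i-th knot. Here h = (1, 1) and Δ = (9, 0), so the interior equations h_(i-1)·σ_(i-1) + 2(h_(i-1)+h_i)·σ_i + h_i·σ_(i+1) = 6(Δ_i − Δ_(i-1)) read
  1·σ_0 + 4·σ_1 + 1·σ_2 = 6(Δ_1 - Δ_0) = -54
Natural end conditions: σ_0 = σ_2 = 0.
Hence σ_0 = 0, σ_1 = -27/2, σ_2 = 0.
On [2, 3], s'(x) = b_1 + 2c_1·(x - 2) + 3d_1·(x - 2)² with b_1 = Δ_1 - h_1(2σ_1 + σ_2)/6 = 9/2, c_1 = σ_1/2 = -27/4, d_1 = (σ_2 - σ_1)/(6h_1) = 9/4. So s'(3) = -9/4.

-2.2500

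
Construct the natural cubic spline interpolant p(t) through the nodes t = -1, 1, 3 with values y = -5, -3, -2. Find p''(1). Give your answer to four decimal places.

Put σ_i = p'' at the i-th knot. Here h = (2, 2) and Δ = (1, 1/2), so the interior equations h_(i-1)·σ_(i-1) + 2(h_(i-1)+h_i)·σ_i + h_i·σ_(i+1) = 6(Δ_i − Δ_(i-1)) read
  2·σ_0 + 8·σ_1 + 2·σ_2 = 6(Δ_1 - Δ_0) = -3
Natural end conditions: σ_0 = σ_2 = 0.
Solving the tridiagonal system: σ_0 = 0, σ_1 = -3/8, σ_2 = 0.

-0.3750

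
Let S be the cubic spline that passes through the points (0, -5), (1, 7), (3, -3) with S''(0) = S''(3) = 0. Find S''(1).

-17

Let M_i = S''(x_i). Step sizes h_i = 1, 2; slopes of the chords Δ_i = (y_(i+1) - y_i)/h_i = 12, -5.
  1·M_0 + 6·M_1 + 2·M_2 = 6(Δ_1 - Δ_0) = -102
Natural end conditions: M_0 = M_2 = 0.
Solving: M_0 = 0, M_1 = -17, M_2 = 0.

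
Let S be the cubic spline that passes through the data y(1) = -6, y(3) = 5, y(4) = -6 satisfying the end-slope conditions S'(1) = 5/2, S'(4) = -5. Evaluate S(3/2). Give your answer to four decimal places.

Put M_i = S'' at the i-th knot. Here h = (2, 1) and Δ = (11/2, -11), so the interior equations h_(i-1)·M_(i-1) + 2(h_(i-1)+h_i)·M_i + h_i·M_(i+1) = 6(Δ_i − Δ_(i-1)) read
  2·M_0 + 6·M_1 + 1·M_2 = 6(Δ_1 - Δ_0) = -99
Clamped end conditions give two more equations: 2h_0·M_0 + h_0·M_1 = 6(Δ_0 - S'(1)) = 18 and h_1·M_1 + 2h_1·M_2 = 6(S'(4) - Δ_1) = 36.
Solving: M_0 = 37/2, M_1 = -28, M_2 = 32.
On [1, 3], S(t) = -6 + 5/2·(t - 1) + 37/4·(t - 1)² - 31/8·(t - 1)³.
With (t - 1) = 1/2: S(3/2) = -187/64.

-2.9219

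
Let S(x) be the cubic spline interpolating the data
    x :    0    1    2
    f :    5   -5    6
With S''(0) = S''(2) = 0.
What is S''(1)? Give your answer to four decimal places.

Put M_i = S'' at the i-th knot. Here h = (1, 1) and Δ = (-10, 11), so the interior equations h_(i-1)·M_(i-1) + 2(h_(i-1)+h_i)·M_i + h_i·M_(i+1) = 6(Δ_i − Δ_(i-1)) read
  1·M_0 + 4·M_1 + 1·M_2 = 6(Δ_1 - Δ_0) = 126
Natural end conditions: M_0 = M_2 = 0.
Solving: M_0 = 0, M_1 = 63/2, M_2 = 0.

31.5000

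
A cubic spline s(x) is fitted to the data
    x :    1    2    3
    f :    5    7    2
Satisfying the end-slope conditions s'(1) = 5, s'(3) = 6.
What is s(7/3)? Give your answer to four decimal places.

With M_i denoting the second derivative at x_i, h_i = 1, 1, and Δ_i = (y_(i+1) − y_i)/h_i = 2, -5:
  1·M_0 + 4·M_1 + 1·M_2 = 6(Δ_1 - Δ_0) = -42
Clamped end conditions give two more equations: 2h_0·M_0 + h_0·M_1 = 6(Δ_0 - s'(1)) = -18 and h_1·M_1 + 2h_1·M_2 = 6(s'(3) - Δ_1) = 66.
Forward elimination and back-substitution give M_0 = 2, M_1 = -22, M_2 = 44.
On [2, 3], s(x) = 7 - 5·(x - 2) - 11·(x - 2)² + 11·(x - 2)³.
With (x - 2) = 1/3: s(7/3) = 122/27.

4.5185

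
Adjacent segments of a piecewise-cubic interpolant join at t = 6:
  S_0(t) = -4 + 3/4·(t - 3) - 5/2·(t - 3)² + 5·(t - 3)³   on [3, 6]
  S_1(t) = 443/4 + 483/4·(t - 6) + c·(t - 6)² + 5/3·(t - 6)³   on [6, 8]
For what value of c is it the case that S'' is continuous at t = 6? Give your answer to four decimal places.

S_0''(t) = -5 + 30·(t - 3), so S_0''(6) = 85. On the right, S_1''(6) = 2c, so c = 85/2.

42.5000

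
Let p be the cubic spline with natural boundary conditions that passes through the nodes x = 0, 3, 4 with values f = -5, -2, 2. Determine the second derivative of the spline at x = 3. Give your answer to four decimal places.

2.2500

Let m_i = p''(x_i). Step sizes h_i = 3, 1; slopes of the chords Δ_i = (y_(i+1) - y_i)/h_i = 1, 4.
  3·m_0 + 8·m_1 + 1·m_2 = 6(Δ_1 - Δ_0) = 18
Natural end conditions: m_0 = m_2 = 0.
Hence m_0 = 0, m_1 = 9/4, m_2 = 0.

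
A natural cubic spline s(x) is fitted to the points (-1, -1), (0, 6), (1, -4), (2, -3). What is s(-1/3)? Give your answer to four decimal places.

With m_i denoting the second derivative at x_i, h_i = 1, 1, 1, and Δ_i = (y_(i+1) − y_i)/h_i = 7, -10, 1:
  1·m_0 + 4·m_1 + 1·m_2 = 6(Δ_1 - Δ_0) = -102
  1·m_1 + 4·m_2 + 1·m_3 = 6(Δ_2 - Δ_1) = 66
Natural end conditions: m_0 = m_3 = 0.
Solving: m_0 = 0, m_1 = -158/5, m_2 = 122/5, m_3 = 0.
On [-1, 0], s(x) = -1 + 184/15·(x + 1) + 0·(x + 1)² - 79/15·(x + 1)³.
With (x + 1) = 2/3: s(-1/3) = 455/81.

5.6173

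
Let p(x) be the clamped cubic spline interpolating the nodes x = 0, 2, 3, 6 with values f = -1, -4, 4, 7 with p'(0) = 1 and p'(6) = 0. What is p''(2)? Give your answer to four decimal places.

14.5476

Let M_i = p''(x_i). Step sizes h_i = 2, 1, 3; slopes of the chords Δ_i = (y_(i+1) - y_i)/h_i = -3/2, 8, 1.
  2·M_0 + 6·M_1 + 1·M_2 = 6(Δ_1 - Δ_0) = 57
  1·M_1 + 8·M_2 + 3·M_3 = 6(Δ_2 - Δ_1) = -42
Clamped end conditions give two more equations: 2h_0·M_0 + h_0·M_1 = 6(Δ_0 - p'(0)) = -15 and h_2·M_2 + 2h_2·M_3 = 6(p'(6) - Δ_2) = -6.
Solving the tridiagonal system: M_0 = -463/42, M_1 = 611/42, M_2 = -173/21, M_3 = 131/42.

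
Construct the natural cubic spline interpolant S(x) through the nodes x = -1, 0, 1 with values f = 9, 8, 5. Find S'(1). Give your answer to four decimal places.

-3.5000

Put m_i = S'' at the i-th knot. Here h = (1, 1) and Δ = (-1, -3), so the interior equations h_(i-1)·m_(i-1) + 2(h_(i-1)+h_i)·m_i + h_i·m_(i+1) = 6(Δ_i − Δ_(i-1)) read
  1·m_0 + 4·m_1 + 1·m_2 = 6(Δ_1 - Δ_0) = -12
Natural end conditions: m_0 = m_2 = 0.
Hence m_0 = 0, m_1 = -3, m_2 = 0.
On [0, 1], S'(x) = b_1 + 2c_1·x + 3d_1·x² with b_1 = Δ_1 - h_1(2m_1 + m_2)/6 = -2, c_1 = m_1/2 = -3/2, d_1 = (m_2 - m_1)/(6h_1) = 1/2. So S'(1) = -7/2.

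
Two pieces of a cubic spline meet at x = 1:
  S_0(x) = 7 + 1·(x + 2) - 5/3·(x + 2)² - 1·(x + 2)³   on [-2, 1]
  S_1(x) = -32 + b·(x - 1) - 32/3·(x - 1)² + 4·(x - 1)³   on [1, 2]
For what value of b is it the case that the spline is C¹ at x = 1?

S_0'(x) = 1 - 10/3·(x + 2) - 3·(x + 2)², so S_0'(1) = -36. On the right, S_1'(1) = b, so b = -36.

-36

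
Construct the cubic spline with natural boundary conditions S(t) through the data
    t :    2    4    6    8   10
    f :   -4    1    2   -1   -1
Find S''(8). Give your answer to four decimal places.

Write σ_i for S''(x_i). With h_i = 2, 2, 2, 2 and divided differences Δ_i = 5/2, 1/2, -3/2, 0, the continuity of S' gives the tridiagonal system
  2·σ_0 + 8·σ_1 + 2·σ_2 = 6(Δ_1 - Δ_0) = -12
  2·σ_1 + 8·σ_2 + 2·σ_3 = 6(Δ_2 - Δ_1) = -12
  2·σ_2 + 8·σ_3 + 2·σ_4 = 6(Δ_3 - Δ_2) = 9
Natural end conditions: σ_0 = σ_4 = 0.
Forward elimination and back-substitution give σ_0 = 0, σ_1 = -123/112, σ_2 = -45/28, σ_3 = 171/112, σ_4 = 0.

1.5268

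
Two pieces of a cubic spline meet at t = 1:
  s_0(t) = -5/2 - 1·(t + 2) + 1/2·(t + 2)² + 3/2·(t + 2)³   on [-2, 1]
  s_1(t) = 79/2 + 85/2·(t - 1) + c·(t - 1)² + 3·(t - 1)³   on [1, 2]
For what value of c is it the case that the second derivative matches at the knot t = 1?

s_0''(t) = 1 + 9·(t + 2), so s_0''(1) = 28. On the right, s_1''(1) = 2c, so c = 14.

14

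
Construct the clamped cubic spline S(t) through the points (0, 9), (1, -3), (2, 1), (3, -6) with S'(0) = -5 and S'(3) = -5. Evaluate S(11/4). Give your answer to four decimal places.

-4.1938

Write M_i for S''(x_i). With h_i = 1, 1, 1 and divided differences Δ_i = -12, 4, -7, the continuity of S' gives the tridiagonal system
  1·M_0 + 4·M_1 + 1·M_2 = 6(Δ_1 - Δ_0) = 96
  1·M_1 + 4·M_2 + 1·M_3 = 6(Δ_2 - Δ_1) = -66
Clamped end conditions give two more equations: 2h_0·M_0 + h_0·M_1 = 6(Δ_0 - S'(0)) = -42 and h_2·M_2 + 2h_2·M_3 = 6(S'(3) - Δ_2) = 12.
Solving: M_0 = -212/5, M_1 = 214/5, M_2 = -164/5, M_3 = 112/5.
On [2, 3], S(t) = 1 + 1/5·(t - 2) - 82/5·(t - 2)² + 46/5·(t - 2)³.
With (t - 2) = 3/4: S(11/4) = -671/160.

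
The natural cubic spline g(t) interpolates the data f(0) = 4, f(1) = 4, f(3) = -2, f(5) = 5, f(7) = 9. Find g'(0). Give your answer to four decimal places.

0.8841

With σ_i denoting the second derivative at x_i, h_i = 1, 2, 2, 2, and Δ_i = (y_(i+1) − y_i)/h_i = 0, -3, 7/2, 2:
  1·σ_0 + 6·σ_1 + 2·σ_2 = 6(Δ_1 - Δ_0) = -18
  2·σ_1 + 8·σ_2 + 2·σ_3 = 6(Δ_2 - Δ_1) = 39
  2·σ_2 + 8·σ_3 + 2·σ_4 = 6(Δ_3 - Δ_2) = -9
Natural end conditions: σ_0 = σ_4 = 0.
Forward elimination and back-substitution give σ_0 = 0, σ_1 = -435/82, σ_2 = 567/82, σ_3 = -117/41, σ_4 = 0.
On [0, 1], g'(t) = b_0 + 2c_0·t + 3d_0·t² with b_0 = Δ_0 - h_0(2σ_0 + σ_1)/6 = 145/164, c_0 = σ_0/2 = 0, d_0 = (σ_1 - σ_0)/(6h_0) = -145/164. So g'(0) = 145/164.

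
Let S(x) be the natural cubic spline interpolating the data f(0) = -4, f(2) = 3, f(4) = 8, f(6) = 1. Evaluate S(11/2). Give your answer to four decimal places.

3.4688

With σ_i denoting the second derivative at x_i, h_i = 2, 2, 2, and Δ_i = (y_(i+1) − y_i)/h_i = 7/2, 5/2, -7/2:
  2·σ_0 + 8·σ_1 + 2·σ_2 = 6(Δ_1 - Δ_0) = -6
  2·σ_1 + 8·σ_2 + 2·σ_3 = 6(Δ_2 - Δ_1) = -36
Natural end conditions: σ_0 = σ_3 = 0.
Forward elimination and back-substitution give σ_0 = 0, σ_1 = 2/5, σ_2 = -23/5, σ_3 = 0.
On [4, 6], S(x) = 8 - 13/30·(x - 4) - 23/10·(x - 4)² + 23/60·(x - 4)³.
With (x - 4) = 3/2: S(11/2) = 111/32.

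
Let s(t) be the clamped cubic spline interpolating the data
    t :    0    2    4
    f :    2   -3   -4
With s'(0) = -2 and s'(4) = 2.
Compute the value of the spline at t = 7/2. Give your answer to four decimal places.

-4.6172

With m_i denoting the second derivative at x_i, h_i = 2, 2, and Δ_i = (y_(i+1) − y_i)/h_i = -5/2, -1/2:
  2·m_0 + 8·m_1 + 2·m_2 = 6(Δ_1 - Δ_0) = 12
Clamped end conditions give two more equations: 2h_0·m_0 + h_0·m_1 = 6(Δ_0 - s'(0)) = -3 and h_1·m_1 + 2h_1·m_2 = 6(s'(4) - Δ_1) = 15.
Solving the tridiagonal system: m_0 = -5/4, m_1 = 1, m_2 = 13/4.
On [2, 4], s(t) = -3 - 9/4·(t - 2) + 1/2·(t - 2)² + 3/16·(t - 2)³.
With (t - 2) = 3/2: s(7/2) = -591/128.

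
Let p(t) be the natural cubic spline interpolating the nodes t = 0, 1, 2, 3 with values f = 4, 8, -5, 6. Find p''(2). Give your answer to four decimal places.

Write σ_i for p''(x_i). With h_i = 1, 1, 1 and divided differences Δ_i = 4, -13, 11, the continuity of p' gives the tridiagonal system
  1·σ_0 + 4·σ_1 + 1·σ_2 = 6(Δ_1 - Δ_0) = -102
  1·σ_1 + 4·σ_2 + 1·σ_3 = 6(Δ_2 - Δ_1) = 144
Natural end conditions: σ_0 = σ_3 = 0.
Hence σ_0 = 0, σ_1 = -184/5, σ_2 = 226/5, σ_3 = 0.

45.2000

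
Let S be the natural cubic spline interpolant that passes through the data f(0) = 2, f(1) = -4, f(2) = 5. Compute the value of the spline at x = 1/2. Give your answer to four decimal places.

-2.4063

Put M_i = S'' at the i-th knot. Here h = (1, 1) and Δ = (-6, 9), so the interior equations h_(i-1)·M_(i-1) + 2(h_(i-1)+h_i)·M_i + h_i·M_(i+1) = 6(Δ_i − Δ_(i-1)) read
  1·M_0 + 4·M_1 + 1·M_2 = 6(Δ_1 - Δ_0) = 90
Natural end conditions: M_0 = M_2 = 0.
Forward elimination and back-substitution give M_0 = 0, M_1 = 45/2, M_2 = 0.
On [0, 1], S(x) = 2 - 39/4·x + 0·x² + 15/4·x³.
With x = 1/2: S(1/2) = -77/32.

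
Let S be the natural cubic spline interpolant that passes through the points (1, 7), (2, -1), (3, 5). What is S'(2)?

-1

Put m_i = S'' at the i-th knot. Here h = (1, 1) and Δ = (-8, 6), so the interior equations h_(i-1)·m_(i-1) + 2(h_(i-1)+h_i)·m_i + h_i·m_(i+1) = 6(Δ_i − Δ_(i-1)) read
  1·m_0 + 4·m_1 + 1·m_2 = 6(Δ_1 - Δ_0) = 84
Natural end conditions: m_0 = m_2 = 0.
Solving: m_0 = 0, m_1 = 21, m_2 = 0.
On [2, 3], S'(x) = b_1 + 2c_1·(x - 2) + 3d_1·(x - 2)² with b_1 = Δ_1 - h_1(2m_1 + m_2)/6 = -1, c_1 = m_1/2 = 21/2, d_1 = (m_2 - m_1)/(6h_1) = -7/2. So S'(2) = -1.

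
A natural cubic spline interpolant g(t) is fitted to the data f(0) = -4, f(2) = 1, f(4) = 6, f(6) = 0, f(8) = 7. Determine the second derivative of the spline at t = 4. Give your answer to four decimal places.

-6.1071

Let σ_i = g''(x_i). Step sizes h_i = 2, 2, 2, 2; slopes of the chords Δ_i = (y_(i+1) - y_i)/h_i = 5/2, 5/2, -3, 7/2.
  2·σ_0 + 8·σ_1 + 2·σ_2 = 6(Δ_1 - Δ_0) = 0
  2·σ_1 + 8·σ_2 + 2·σ_3 = 6(Δ_2 - Δ_1) = -33
  2·σ_2 + 8·σ_3 + 2·σ_4 = 6(Δ_3 - Δ_2) = 39
Natural end conditions: σ_0 = σ_4 = 0.
Forward elimination and back-substitution give σ_0 = 0, σ_1 = 171/112, σ_2 = -171/28, σ_3 = 717/112, σ_4 = 0.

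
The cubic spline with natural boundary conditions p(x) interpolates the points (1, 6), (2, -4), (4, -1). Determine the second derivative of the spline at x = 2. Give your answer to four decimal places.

11.5000

With σ_i denoting the second derivative at x_i, h_i = 1, 2, and Δ_i = (y_(i+1) − y_i)/h_i = -10, 3/2:
  1·σ_0 + 6·σ_1 + 2·σ_2 = 6(Δ_1 - Δ_0) = 69
Natural end conditions: σ_0 = σ_2 = 0.
Solving: σ_0 = 0, σ_1 = 23/2, σ_2 = 0.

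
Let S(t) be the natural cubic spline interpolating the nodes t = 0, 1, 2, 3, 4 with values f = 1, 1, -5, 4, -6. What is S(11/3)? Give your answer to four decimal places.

Let M_i = S''(x_i). Step sizes h_i = 1, 1, 1, 1; slopes of the chords Δ_i = (y_(i+1) - y_i)/h_i = 0, -6, 9, -10.
  1·M_0 + 4·M_1 + 1·M_2 = 6(Δ_1 - Δ_0) = -36
  1·M_1 + 4·M_2 + 1·M_3 = 6(Δ_2 - Δ_1) = 90
  1·M_2 + 4·M_3 + 1·M_4 = 6(Δ_3 - Δ_2) = -114
Natural end conditions: M_0 = M_4 = 0.
Forward elimination and back-substitution give M_0 = 0, M_1 = -507/28, M_2 = 255/7, M_3 = -1053/28, M_4 = 0.
On [3, 4], S(t) = 4 + 71/28·(t - 3) - 1053/56·(t - 3)² + 351/56·(t - 3)³.
With (t - 3) = 2/3: S(11/3) = -17/21.

-0.8095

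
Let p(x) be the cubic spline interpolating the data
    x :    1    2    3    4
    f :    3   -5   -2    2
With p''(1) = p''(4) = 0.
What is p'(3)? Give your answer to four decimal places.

4.9333

Put m_i = p'' at the i-th knot. Here h = (1, 1, 1) and Δ = (-8, 3, 4), so the interior equations h_(i-1)·m_(i-1) + 2(h_(i-1)+h_i)·m_i + h_i·m_(i+1) = 6(Δ_i − Δ_(i-1)) read
  1·m_0 + 4·m_1 + 1·m_2 = 6(Δ_1 - Δ_0) = 66
  1·m_1 + 4·m_2 + 1·m_3 = 6(Δ_2 - Δ_1) = 6
Natural end conditions: m_0 = m_3 = 0.
Solving: m_0 = 0, m_1 = 86/5, m_2 = -14/5, m_3 = 0.
On [3, 4], p'(x) = b_2 + 2c_2·(x - 3) + 3d_2·(x - 3)² with b_2 = Δ_2 - h_2(2m_2 + m_3)/6 = 74/15, c_2 = m_2/2 = -7/5, d_2 = (m_3 - m_2)/(6h_2) = 7/15. So p'(3) = 74/15.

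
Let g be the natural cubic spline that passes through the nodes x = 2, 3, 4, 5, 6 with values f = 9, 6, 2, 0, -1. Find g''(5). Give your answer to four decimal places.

0.6429

Put M_i = g'' at the i-th knot. Here h = (1, 1, 1, 1) and Δ = (-3, -4, -2, -1), so the interior equations h_(i-1)·M_(i-1) + 2(h_(i-1)+h_i)·M_i + h_i·M_(i+1) = 6(Δ_i − Δ_(i-1)) read
  1·M_0 + 4·M_1 + 1·M_2 = 6(Δ_1 - Δ_0) = -6
  1·M_1 + 4·M_2 + 1·M_3 = 6(Δ_2 - Δ_1) = 12
  1·M_2 + 4·M_3 + 1·M_4 = 6(Δ_3 - Δ_2) = 6
Natural end conditions: M_0 = M_4 = 0.
Hence M_0 = 0, M_1 = -33/14, M_2 = 24/7, M_3 = 9/14, M_4 = 0.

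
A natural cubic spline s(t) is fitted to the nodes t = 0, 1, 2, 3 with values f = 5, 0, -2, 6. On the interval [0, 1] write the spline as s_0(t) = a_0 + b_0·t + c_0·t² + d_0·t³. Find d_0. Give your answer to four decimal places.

0.1333

Put M_i = s'' at the i-th knot. Here h = (1, 1, 1) and Δ = (-5, -2, 8), so the interior equations h_(i-1)·M_(i-1) + 2(h_(i-1)+h_i)·M_i + h_i·M_(i+1) = 6(Δ_i − Δ_(i-1)) read
  1·M_0 + 4·M_1 + 1·M_2 = 6(Δ_1 - Δ_0) = 18
  1·M_1 + 4·M_2 + 1·M_3 = 6(Δ_2 - Δ_1) = 60
Natural end conditions: M_0 = M_3 = 0.
Hence M_0 = 0, M_1 = 4/5, M_2 = 74/5, M_3 = 0.
On [0, 1], with s_0(t) = a_0 + b_0·t + c_0·t² + d_0·t³: c_0 = M_0/2 = 0, d_0 = (M_1 - M_0)/(6h_0) = 2/15, b_0 = Δ_0 - h_0(2M_0 + M_1)/6 = -77/15.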